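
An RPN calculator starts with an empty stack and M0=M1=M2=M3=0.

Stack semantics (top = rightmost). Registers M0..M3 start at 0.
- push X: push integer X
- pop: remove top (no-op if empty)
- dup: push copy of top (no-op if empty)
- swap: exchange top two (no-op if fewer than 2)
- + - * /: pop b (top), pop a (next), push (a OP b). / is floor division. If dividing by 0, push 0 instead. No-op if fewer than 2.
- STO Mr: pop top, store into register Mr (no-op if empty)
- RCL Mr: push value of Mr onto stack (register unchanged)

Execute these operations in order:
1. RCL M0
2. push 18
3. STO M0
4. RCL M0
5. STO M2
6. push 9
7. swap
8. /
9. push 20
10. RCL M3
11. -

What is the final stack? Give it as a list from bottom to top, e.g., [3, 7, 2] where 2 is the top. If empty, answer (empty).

After op 1 (RCL M0): stack=[0] mem=[0,0,0,0]
After op 2 (push 18): stack=[0,18] mem=[0,0,0,0]
After op 3 (STO M0): stack=[0] mem=[18,0,0,0]
After op 4 (RCL M0): stack=[0,18] mem=[18,0,0,0]
After op 5 (STO M2): stack=[0] mem=[18,0,18,0]
After op 6 (push 9): stack=[0,9] mem=[18,0,18,0]
After op 7 (swap): stack=[9,0] mem=[18,0,18,0]
After op 8 (/): stack=[0] mem=[18,0,18,0]
After op 9 (push 20): stack=[0,20] mem=[18,0,18,0]
After op 10 (RCL M3): stack=[0,20,0] mem=[18,0,18,0]
After op 11 (-): stack=[0,20] mem=[18,0,18,0]

Answer: [0, 20]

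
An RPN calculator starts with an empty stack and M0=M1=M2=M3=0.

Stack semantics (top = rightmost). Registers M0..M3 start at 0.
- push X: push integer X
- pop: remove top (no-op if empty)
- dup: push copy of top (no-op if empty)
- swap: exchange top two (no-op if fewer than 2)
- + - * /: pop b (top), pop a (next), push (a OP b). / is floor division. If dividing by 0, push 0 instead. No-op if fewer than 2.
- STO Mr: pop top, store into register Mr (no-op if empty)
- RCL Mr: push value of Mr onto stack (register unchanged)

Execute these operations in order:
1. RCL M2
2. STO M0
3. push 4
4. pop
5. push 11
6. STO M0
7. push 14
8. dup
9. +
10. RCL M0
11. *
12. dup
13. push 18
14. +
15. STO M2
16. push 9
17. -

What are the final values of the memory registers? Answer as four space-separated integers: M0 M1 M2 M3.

After op 1 (RCL M2): stack=[0] mem=[0,0,0,0]
After op 2 (STO M0): stack=[empty] mem=[0,0,0,0]
After op 3 (push 4): stack=[4] mem=[0,0,0,0]
After op 4 (pop): stack=[empty] mem=[0,0,0,0]
After op 5 (push 11): stack=[11] mem=[0,0,0,0]
After op 6 (STO M0): stack=[empty] mem=[11,0,0,0]
After op 7 (push 14): stack=[14] mem=[11,0,0,0]
After op 8 (dup): stack=[14,14] mem=[11,0,0,0]
After op 9 (+): stack=[28] mem=[11,0,0,0]
After op 10 (RCL M0): stack=[28,11] mem=[11,0,0,0]
After op 11 (*): stack=[308] mem=[11,0,0,0]
After op 12 (dup): stack=[308,308] mem=[11,0,0,0]
After op 13 (push 18): stack=[308,308,18] mem=[11,0,0,0]
After op 14 (+): stack=[308,326] mem=[11,0,0,0]
After op 15 (STO M2): stack=[308] mem=[11,0,326,0]
After op 16 (push 9): stack=[308,9] mem=[11,0,326,0]
After op 17 (-): stack=[299] mem=[11,0,326,0]

Answer: 11 0 326 0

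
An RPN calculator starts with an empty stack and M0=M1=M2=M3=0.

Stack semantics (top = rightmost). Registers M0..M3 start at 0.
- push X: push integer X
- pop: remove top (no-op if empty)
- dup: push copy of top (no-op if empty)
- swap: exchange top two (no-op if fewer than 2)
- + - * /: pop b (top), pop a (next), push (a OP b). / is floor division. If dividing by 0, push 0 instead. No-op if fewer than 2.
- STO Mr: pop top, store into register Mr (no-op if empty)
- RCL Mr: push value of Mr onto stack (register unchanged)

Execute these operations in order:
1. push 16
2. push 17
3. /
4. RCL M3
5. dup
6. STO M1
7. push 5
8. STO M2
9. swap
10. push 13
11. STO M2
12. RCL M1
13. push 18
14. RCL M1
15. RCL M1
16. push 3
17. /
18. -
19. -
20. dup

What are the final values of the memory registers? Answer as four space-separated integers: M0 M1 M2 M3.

After op 1 (push 16): stack=[16] mem=[0,0,0,0]
After op 2 (push 17): stack=[16,17] mem=[0,0,0,0]
After op 3 (/): stack=[0] mem=[0,0,0,0]
After op 4 (RCL M3): stack=[0,0] mem=[0,0,0,0]
After op 5 (dup): stack=[0,0,0] mem=[0,0,0,0]
After op 6 (STO M1): stack=[0,0] mem=[0,0,0,0]
After op 7 (push 5): stack=[0,0,5] mem=[0,0,0,0]
After op 8 (STO M2): stack=[0,0] mem=[0,0,5,0]
After op 9 (swap): stack=[0,0] mem=[0,0,5,0]
After op 10 (push 13): stack=[0,0,13] mem=[0,0,5,0]
After op 11 (STO M2): stack=[0,0] mem=[0,0,13,0]
After op 12 (RCL M1): stack=[0,0,0] mem=[0,0,13,0]
After op 13 (push 18): stack=[0,0,0,18] mem=[0,0,13,0]
After op 14 (RCL M1): stack=[0,0,0,18,0] mem=[0,0,13,0]
After op 15 (RCL M1): stack=[0,0,0,18,0,0] mem=[0,0,13,0]
After op 16 (push 3): stack=[0,0,0,18,0,0,3] mem=[0,0,13,0]
After op 17 (/): stack=[0,0,0,18,0,0] mem=[0,0,13,0]
After op 18 (-): stack=[0,0,0,18,0] mem=[0,0,13,0]
After op 19 (-): stack=[0,0,0,18] mem=[0,0,13,0]
After op 20 (dup): stack=[0,0,0,18,18] mem=[0,0,13,0]

Answer: 0 0 13 0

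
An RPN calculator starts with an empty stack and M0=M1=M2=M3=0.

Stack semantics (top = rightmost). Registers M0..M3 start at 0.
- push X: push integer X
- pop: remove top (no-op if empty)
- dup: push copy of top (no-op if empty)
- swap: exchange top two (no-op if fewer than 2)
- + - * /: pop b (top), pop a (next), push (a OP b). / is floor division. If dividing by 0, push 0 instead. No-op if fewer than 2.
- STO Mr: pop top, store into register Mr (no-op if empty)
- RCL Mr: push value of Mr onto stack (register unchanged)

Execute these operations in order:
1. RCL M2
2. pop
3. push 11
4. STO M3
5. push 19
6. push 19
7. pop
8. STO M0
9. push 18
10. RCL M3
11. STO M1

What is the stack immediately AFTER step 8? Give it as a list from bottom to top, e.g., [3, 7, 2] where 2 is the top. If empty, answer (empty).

After op 1 (RCL M2): stack=[0] mem=[0,0,0,0]
After op 2 (pop): stack=[empty] mem=[0,0,0,0]
After op 3 (push 11): stack=[11] mem=[0,0,0,0]
After op 4 (STO M3): stack=[empty] mem=[0,0,0,11]
After op 5 (push 19): stack=[19] mem=[0,0,0,11]
After op 6 (push 19): stack=[19,19] mem=[0,0,0,11]
After op 7 (pop): stack=[19] mem=[0,0,0,11]
After op 8 (STO M0): stack=[empty] mem=[19,0,0,11]

(empty)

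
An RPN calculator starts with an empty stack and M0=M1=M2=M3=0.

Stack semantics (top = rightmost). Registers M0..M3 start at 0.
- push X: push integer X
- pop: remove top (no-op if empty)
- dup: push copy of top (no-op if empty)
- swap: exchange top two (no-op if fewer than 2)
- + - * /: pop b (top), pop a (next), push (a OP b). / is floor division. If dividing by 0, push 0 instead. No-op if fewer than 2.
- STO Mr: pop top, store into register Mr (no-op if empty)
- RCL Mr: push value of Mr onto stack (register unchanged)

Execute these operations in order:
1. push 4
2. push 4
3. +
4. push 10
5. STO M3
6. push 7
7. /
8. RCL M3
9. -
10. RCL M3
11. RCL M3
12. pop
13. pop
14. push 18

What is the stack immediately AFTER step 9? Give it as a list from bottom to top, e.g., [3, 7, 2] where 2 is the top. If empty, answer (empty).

After op 1 (push 4): stack=[4] mem=[0,0,0,0]
After op 2 (push 4): stack=[4,4] mem=[0,0,0,0]
After op 3 (+): stack=[8] mem=[0,0,0,0]
After op 4 (push 10): stack=[8,10] mem=[0,0,0,0]
After op 5 (STO M3): stack=[8] mem=[0,0,0,10]
After op 6 (push 7): stack=[8,7] mem=[0,0,0,10]
After op 7 (/): stack=[1] mem=[0,0,0,10]
After op 8 (RCL M3): stack=[1,10] mem=[0,0,0,10]
After op 9 (-): stack=[-9] mem=[0,0,0,10]

[-9]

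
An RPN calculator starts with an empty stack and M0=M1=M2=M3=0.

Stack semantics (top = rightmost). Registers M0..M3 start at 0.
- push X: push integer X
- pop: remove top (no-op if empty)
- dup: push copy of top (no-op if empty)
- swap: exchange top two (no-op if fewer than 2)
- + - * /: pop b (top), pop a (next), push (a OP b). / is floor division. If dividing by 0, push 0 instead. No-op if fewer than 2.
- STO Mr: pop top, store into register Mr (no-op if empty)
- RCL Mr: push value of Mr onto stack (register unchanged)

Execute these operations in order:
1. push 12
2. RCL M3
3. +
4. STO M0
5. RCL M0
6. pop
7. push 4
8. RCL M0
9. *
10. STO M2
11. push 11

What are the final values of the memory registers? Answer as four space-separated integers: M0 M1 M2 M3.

After op 1 (push 12): stack=[12] mem=[0,0,0,0]
After op 2 (RCL M3): stack=[12,0] mem=[0,0,0,0]
After op 3 (+): stack=[12] mem=[0,0,0,0]
After op 4 (STO M0): stack=[empty] mem=[12,0,0,0]
After op 5 (RCL M0): stack=[12] mem=[12,0,0,0]
After op 6 (pop): stack=[empty] mem=[12,0,0,0]
After op 7 (push 4): stack=[4] mem=[12,0,0,0]
After op 8 (RCL M0): stack=[4,12] mem=[12,0,0,0]
After op 9 (*): stack=[48] mem=[12,0,0,0]
After op 10 (STO M2): stack=[empty] mem=[12,0,48,0]
After op 11 (push 11): stack=[11] mem=[12,0,48,0]

Answer: 12 0 48 0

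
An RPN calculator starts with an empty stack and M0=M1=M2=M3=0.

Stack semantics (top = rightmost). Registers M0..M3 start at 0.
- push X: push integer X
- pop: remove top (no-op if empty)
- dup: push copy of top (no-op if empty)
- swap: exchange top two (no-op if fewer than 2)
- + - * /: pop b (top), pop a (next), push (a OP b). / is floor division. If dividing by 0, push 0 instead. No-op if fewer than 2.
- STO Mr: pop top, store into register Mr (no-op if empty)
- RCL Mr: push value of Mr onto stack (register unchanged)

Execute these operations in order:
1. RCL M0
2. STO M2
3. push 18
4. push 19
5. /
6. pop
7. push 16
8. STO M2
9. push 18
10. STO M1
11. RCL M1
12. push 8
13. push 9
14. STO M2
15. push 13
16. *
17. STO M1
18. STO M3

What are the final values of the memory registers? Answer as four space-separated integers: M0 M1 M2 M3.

After op 1 (RCL M0): stack=[0] mem=[0,0,0,0]
After op 2 (STO M2): stack=[empty] mem=[0,0,0,0]
After op 3 (push 18): stack=[18] mem=[0,0,0,0]
After op 4 (push 19): stack=[18,19] mem=[0,0,0,0]
After op 5 (/): stack=[0] mem=[0,0,0,0]
After op 6 (pop): stack=[empty] mem=[0,0,0,0]
After op 7 (push 16): stack=[16] mem=[0,0,0,0]
After op 8 (STO M2): stack=[empty] mem=[0,0,16,0]
After op 9 (push 18): stack=[18] mem=[0,0,16,0]
After op 10 (STO M1): stack=[empty] mem=[0,18,16,0]
After op 11 (RCL M1): stack=[18] mem=[0,18,16,0]
After op 12 (push 8): stack=[18,8] mem=[0,18,16,0]
After op 13 (push 9): stack=[18,8,9] mem=[0,18,16,0]
After op 14 (STO M2): stack=[18,8] mem=[0,18,9,0]
After op 15 (push 13): stack=[18,8,13] mem=[0,18,9,0]
After op 16 (*): stack=[18,104] mem=[0,18,9,0]
After op 17 (STO M1): stack=[18] mem=[0,104,9,0]
After op 18 (STO M3): stack=[empty] mem=[0,104,9,18]

Answer: 0 104 9 18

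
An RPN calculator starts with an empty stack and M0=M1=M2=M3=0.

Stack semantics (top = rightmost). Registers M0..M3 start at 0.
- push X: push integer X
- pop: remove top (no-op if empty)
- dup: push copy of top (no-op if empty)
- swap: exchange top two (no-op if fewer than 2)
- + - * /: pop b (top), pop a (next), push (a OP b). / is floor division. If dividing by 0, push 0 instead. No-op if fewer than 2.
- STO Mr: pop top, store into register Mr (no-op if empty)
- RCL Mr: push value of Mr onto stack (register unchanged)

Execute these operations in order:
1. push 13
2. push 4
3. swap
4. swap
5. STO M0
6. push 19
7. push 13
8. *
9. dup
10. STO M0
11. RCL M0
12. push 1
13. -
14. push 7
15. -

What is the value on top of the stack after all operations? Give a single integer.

After op 1 (push 13): stack=[13] mem=[0,0,0,0]
After op 2 (push 4): stack=[13,4] mem=[0,0,0,0]
After op 3 (swap): stack=[4,13] mem=[0,0,0,0]
After op 4 (swap): stack=[13,4] mem=[0,0,0,0]
After op 5 (STO M0): stack=[13] mem=[4,0,0,0]
After op 6 (push 19): stack=[13,19] mem=[4,0,0,0]
After op 7 (push 13): stack=[13,19,13] mem=[4,0,0,0]
After op 8 (*): stack=[13,247] mem=[4,0,0,0]
After op 9 (dup): stack=[13,247,247] mem=[4,0,0,0]
After op 10 (STO M0): stack=[13,247] mem=[247,0,0,0]
After op 11 (RCL M0): stack=[13,247,247] mem=[247,0,0,0]
After op 12 (push 1): stack=[13,247,247,1] mem=[247,0,0,0]
After op 13 (-): stack=[13,247,246] mem=[247,0,0,0]
After op 14 (push 7): stack=[13,247,246,7] mem=[247,0,0,0]
After op 15 (-): stack=[13,247,239] mem=[247,0,0,0]

Answer: 239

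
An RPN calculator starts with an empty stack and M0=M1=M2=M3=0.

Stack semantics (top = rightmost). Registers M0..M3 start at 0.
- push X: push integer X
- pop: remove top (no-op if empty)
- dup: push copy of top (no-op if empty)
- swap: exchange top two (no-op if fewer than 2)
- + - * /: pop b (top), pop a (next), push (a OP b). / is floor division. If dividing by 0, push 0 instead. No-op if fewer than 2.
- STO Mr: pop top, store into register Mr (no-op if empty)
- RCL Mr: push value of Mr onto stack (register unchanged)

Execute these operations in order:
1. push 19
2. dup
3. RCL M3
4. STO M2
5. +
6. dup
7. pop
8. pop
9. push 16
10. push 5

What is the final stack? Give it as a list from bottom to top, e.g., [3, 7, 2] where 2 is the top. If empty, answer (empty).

Answer: [16, 5]

Derivation:
After op 1 (push 19): stack=[19] mem=[0,0,0,0]
After op 2 (dup): stack=[19,19] mem=[0,0,0,0]
After op 3 (RCL M3): stack=[19,19,0] mem=[0,0,0,0]
After op 4 (STO M2): stack=[19,19] mem=[0,0,0,0]
After op 5 (+): stack=[38] mem=[0,0,0,0]
After op 6 (dup): stack=[38,38] mem=[0,0,0,0]
After op 7 (pop): stack=[38] mem=[0,0,0,0]
After op 8 (pop): stack=[empty] mem=[0,0,0,0]
After op 9 (push 16): stack=[16] mem=[0,0,0,0]
After op 10 (push 5): stack=[16,5] mem=[0,0,0,0]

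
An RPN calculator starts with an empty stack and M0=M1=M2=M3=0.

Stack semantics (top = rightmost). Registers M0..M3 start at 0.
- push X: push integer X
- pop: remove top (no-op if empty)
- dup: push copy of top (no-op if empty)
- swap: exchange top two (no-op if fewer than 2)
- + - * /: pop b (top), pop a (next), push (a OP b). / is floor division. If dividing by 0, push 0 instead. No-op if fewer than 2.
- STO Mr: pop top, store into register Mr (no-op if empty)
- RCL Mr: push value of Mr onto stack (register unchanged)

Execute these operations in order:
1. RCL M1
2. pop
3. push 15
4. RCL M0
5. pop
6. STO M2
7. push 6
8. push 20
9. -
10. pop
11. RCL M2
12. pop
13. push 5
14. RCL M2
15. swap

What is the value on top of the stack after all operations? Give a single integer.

After op 1 (RCL M1): stack=[0] mem=[0,0,0,0]
After op 2 (pop): stack=[empty] mem=[0,0,0,0]
After op 3 (push 15): stack=[15] mem=[0,0,0,0]
After op 4 (RCL M0): stack=[15,0] mem=[0,0,0,0]
After op 5 (pop): stack=[15] mem=[0,0,0,0]
After op 6 (STO M2): stack=[empty] mem=[0,0,15,0]
After op 7 (push 6): stack=[6] mem=[0,0,15,0]
After op 8 (push 20): stack=[6,20] mem=[0,0,15,0]
After op 9 (-): stack=[-14] mem=[0,0,15,0]
After op 10 (pop): stack=[empty] mem=[0,0,15,0]
After op 11 (RCL M2): stack=[15] mem=[0,0,15,0]
After op 12 (pop): stack=[empty] mem=[0,0,15,0]
After op 13 (push 5): stack=[5] mem=[0,0,15,0]
After op 14 (RCL M2): stack=[5,15] mem=[0,0,15,0]
After op 15 (swap): stack=[15,5] mem=[0,0,15,0]

Answer: 5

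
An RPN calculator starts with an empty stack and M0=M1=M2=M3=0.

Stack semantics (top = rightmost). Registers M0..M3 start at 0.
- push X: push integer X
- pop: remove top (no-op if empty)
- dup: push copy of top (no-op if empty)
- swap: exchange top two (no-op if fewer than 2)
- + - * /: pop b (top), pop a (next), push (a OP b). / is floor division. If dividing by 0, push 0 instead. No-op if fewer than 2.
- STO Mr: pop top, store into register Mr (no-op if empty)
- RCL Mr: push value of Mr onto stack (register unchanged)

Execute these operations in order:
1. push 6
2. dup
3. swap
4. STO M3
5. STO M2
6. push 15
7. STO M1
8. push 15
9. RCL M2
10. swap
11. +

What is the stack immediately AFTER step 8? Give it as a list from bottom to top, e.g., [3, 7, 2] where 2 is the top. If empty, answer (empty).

After op 1 (push 6): stack=[6] mem=[0,0,0,0]
After op 2 (dup): stack=[6,6] mem=[0,0,0,0]
After op 3 (swap): stack=[6,6] mem=[0,0,0,0]
After op 4 (STO M3): stack=[6] mem=[0,0,0,6]
After op 5 (STO M2): stack=[empty] mem=[0,0,6,6]
After op 6 (push 15): stack=[15] mem=[0,0,6,6]
After op 7 (STO M1): stack=[empty] mem=[0,15,6,6]
After op 8 (push 15): stack=[15] mem=[0,15,6,6]

[15]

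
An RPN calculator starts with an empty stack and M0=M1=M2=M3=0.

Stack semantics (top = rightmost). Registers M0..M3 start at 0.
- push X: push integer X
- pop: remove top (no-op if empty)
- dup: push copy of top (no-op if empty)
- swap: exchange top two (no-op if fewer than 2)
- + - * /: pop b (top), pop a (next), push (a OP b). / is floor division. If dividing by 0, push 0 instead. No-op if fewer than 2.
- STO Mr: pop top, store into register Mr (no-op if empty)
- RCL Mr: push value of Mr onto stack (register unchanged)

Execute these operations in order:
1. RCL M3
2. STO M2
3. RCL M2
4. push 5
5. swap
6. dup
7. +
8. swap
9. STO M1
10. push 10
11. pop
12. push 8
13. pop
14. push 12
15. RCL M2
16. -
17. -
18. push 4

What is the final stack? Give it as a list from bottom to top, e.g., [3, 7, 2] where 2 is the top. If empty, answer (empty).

Answer: [-12, 4]

Derivation:
After op 1 (RCL M3): stack=[0] mem=[0,0,0,0]
After op 2 (STO M2): stack=[empty] mem=[0,0,0,0]
After op 3 (RCL M2): stack=[0] mem=[0,0,0,0]
After op 4 (push 5): stack=[0,5] mem=[0,0,0,0]
After op 5 (swap): stack=[5,0] mem=[0,0,0,0]
After op 6 (dup): stack=[5,0,0] mem=[0,0,0,0]
After op 7 (+): stack=[5,0] mem=[0,0,0,0]
After op 8 (swap): stack=[0,5] mem=[0,0,0,0]
After op 9 (STO M1): stack=[0] mem=[0,5,0,0]
After op 10 (push 10): stack=[0,10] mem=[0,5,0,0]
After op 11 (pop): stack=[0] mem=[0,5,0,0]
After op 12 (push 8): stack=[0,8] mem=[0,5,0,0]
After op 13 (pop): stack=[0] mem=[0,5,0,0]
After op 14 (push 12): stack=[0,12] mem=[0,5,0,0]
After op 15 (RCL M2): stack=[0,12,0] mem=[0,5,0,0]
After op 16 (-): stack=[0,12] mem=[0,5,0,0]
After op 17 (-): stack=[-12] mem=[0,5,0,0]
After op 18 (push 4): stack=[-12,4] mem=[0,5,0,0]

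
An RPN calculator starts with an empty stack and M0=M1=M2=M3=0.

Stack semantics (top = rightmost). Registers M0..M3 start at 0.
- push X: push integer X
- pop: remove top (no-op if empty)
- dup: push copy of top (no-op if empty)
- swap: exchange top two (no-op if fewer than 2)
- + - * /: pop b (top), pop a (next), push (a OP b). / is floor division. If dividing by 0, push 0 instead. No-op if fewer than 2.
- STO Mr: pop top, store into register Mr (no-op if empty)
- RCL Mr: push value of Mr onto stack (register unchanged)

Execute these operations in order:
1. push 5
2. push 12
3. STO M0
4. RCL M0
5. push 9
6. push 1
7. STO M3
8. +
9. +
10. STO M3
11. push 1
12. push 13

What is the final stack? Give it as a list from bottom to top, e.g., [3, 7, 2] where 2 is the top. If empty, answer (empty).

After op 1 (push 5): stack=[5] mem=[0,0,0,0]
After op 2 (push 12): stack=[5,12] mem=[0,0,0,0]
After op 3 (STO M0): stack=[5] mem=[12,0,0,0]
After op 4 (RCL M0): stack=[5,12] mem=[12,0,0,0]
After op 5 (push 9): stack=[5,12,9] mem=[12,0,0,0]
After op 6 (push 1): stack=[5,12,9,1] mem=[12,0,0,0]
After op 7 (STO M3): stack=[5,12,9] mem=[12,0,0,1]
After op 8 (+): stack=[5,21] mem=[12,0,0,1]
After op 9 (+): stack=[26] mem=[12,0,0,1]
After op 10 (STO M3): stack=[empty] mem=[12,0,0,26]
After op 11 (push 1): stack=[1] mem=[12,0,0,26]
After op 12 (push 13): stack=[1,13] mem=[12,0,0,26]

Answer: [1, 13]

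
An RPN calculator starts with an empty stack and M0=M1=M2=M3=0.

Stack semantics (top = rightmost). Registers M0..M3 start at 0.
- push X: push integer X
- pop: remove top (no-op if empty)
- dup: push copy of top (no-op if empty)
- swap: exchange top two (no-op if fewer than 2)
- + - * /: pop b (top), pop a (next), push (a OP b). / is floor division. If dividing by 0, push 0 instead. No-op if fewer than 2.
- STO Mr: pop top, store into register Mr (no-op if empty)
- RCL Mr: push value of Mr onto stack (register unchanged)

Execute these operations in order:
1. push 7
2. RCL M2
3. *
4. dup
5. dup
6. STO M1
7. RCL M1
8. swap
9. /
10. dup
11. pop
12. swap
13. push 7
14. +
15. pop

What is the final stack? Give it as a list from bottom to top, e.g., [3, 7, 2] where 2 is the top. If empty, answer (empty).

After op 1 (push 7): stack=[7] mem=[0,0,0,0]
After op 2 (RCL M2): stack=[7,0] mem=[0,0,0,0]
After op 3 (*): stack=[0] mem=[0,0,0,0]
After op 4 (dup): stack=[0,0] mem=[0,0,0,0]
After op 5 (dup): stack=[0,0,0] mem=[0,0,0,0]
After op 6 (STO M1): stack=[0,0] mem=[0,0,0,0]
After op 7 (RCL M1): stack=[0,0,0] mem=[0,0,0,0]
After op 8 (swap): stack=[0,0,0] mem=[0,0,0,0]
After op 9 (/): stack=[0,0] mem=[0,0,0,0]
After op 10 (dup): stack=[0,0,0] mem=[0,0,0,0]
After op 11 (pop): stack=[0,0] mem=[0,0,0,0]
After op 12 (swap): stack=[0,0] mem=[0,0,0,0]
After op 13 (push 7): stack=[0,0,7] mem=[0,0,0,0]
After op 14 (+): stack=[0,7] mem=[0,0,0,0]
After op 15 (pop): stack=[0] mem=[0,0,0,0]

Answer: [0]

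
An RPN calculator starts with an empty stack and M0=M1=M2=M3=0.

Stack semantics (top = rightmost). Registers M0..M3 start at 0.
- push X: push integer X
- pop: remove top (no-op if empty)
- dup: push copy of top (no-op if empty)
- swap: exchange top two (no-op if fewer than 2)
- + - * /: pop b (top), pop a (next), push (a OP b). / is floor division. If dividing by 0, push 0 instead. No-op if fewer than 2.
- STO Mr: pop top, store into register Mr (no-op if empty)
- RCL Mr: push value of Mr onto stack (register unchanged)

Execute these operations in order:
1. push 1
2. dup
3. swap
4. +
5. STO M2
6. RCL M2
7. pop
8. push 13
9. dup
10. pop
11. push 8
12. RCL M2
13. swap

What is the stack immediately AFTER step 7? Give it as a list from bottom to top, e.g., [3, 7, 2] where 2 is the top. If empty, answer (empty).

After op 1 (push 1): stack=[1] mem=[0,0,0,0]
After op 2 (dup): stack=[1,1] mem=[0,0,0,0]
After op 3 (swap): stack=[1,1] mem=[0,0,0,0]
After op 4 (+): stack=[2] mem=[0,0,0,0]
After op 5 (STO M2): stack=[empty] mem=[0,0,2,0]
After op 6 (RCL M2): stack=[2] mem=[0,0,2,0]
After op 7 (pop): stack=[empty] mem=[0,0,2,0]

(empty)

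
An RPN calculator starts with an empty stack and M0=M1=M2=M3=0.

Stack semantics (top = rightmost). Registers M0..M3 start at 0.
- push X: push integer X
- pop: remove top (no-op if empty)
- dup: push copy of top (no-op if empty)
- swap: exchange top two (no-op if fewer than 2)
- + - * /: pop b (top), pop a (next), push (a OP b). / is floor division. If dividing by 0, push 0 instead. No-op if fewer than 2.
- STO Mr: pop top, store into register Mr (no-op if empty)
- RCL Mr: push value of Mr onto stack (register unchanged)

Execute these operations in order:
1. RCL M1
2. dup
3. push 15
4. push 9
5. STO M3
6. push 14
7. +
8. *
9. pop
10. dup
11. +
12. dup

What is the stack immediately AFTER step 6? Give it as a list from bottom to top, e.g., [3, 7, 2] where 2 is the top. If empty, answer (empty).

After op 1 (RCL M1): stack=[0] mem=[0,0,0,0]
After op 2 (dup): stack=[0,0] mem=[0,0,0,0]
After op 3 (push 15): stack=[0,0,15] mem=[0,0,0,0]
After op 4 (push 9): stack=[0,0,15,9] mem=[0,0,0,0]
After op 5 (STO M3): stack=[0,0,15] mem=[0,0,0,9]
After op 6 (push 14): stack=[0,0,15,14] mem=[0,0,0,9]

[0, 0, 15, 14]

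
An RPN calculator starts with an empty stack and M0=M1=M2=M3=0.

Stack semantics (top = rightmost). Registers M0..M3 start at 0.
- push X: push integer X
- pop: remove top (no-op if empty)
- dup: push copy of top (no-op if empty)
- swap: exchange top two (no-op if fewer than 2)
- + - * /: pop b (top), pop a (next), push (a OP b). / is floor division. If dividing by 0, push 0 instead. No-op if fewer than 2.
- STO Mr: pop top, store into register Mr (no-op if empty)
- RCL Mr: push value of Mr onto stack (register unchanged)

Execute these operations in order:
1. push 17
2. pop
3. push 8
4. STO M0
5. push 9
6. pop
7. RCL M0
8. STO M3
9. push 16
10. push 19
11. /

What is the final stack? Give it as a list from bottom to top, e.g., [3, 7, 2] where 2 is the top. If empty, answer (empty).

Answer: [0]

Derivation:
After op 1 (push 17): stack=[17] mem=[0,0,0,0]
After op 2 (pop): stack=[empty] mem=[0,0,0,0]
After op 3 (push 8): stack=[8] mem=[0,0,0,0]
After op 4 (STO M0): stack=[empty] mem=[8,0,0,0]
After op 5 (push 9): stack=[9] mem=[8,0,0,0]
After op 6 (pop): stack=[empty] mem=[8,0,0,0]
After op 7 (RCL M0): stack=[8] mem=[8,0,0,0]
After op 8 (STO M3): stack=[empty] mem=[8,0,0,8]
After op 9 (push 16): stack=[16] mem=[8,0,0,8]
After op 10 (push 19): stack=[16,19] mem=[8,0,0,8]
After op 11 (/): stack=[0] mem=[8,0,0,8]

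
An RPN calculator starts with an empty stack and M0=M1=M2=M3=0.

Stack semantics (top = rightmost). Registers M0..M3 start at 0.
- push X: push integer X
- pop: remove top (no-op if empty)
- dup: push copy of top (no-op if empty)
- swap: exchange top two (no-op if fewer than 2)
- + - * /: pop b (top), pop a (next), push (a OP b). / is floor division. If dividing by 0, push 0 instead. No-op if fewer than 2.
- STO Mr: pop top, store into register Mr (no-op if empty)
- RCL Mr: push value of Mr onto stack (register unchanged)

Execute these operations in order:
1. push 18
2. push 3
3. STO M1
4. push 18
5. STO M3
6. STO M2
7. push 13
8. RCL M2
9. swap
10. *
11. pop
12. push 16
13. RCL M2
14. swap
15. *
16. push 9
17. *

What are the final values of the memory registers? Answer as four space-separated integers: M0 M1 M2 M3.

Answer: 0 3 18 18

Derivation:
After op 1 (push 18): stack=[18] mem=[0,0,0,0]
After op 2 (push 3): stack=[18,3] mem=[0,0,0,0]
After op 3 (STO M1): stack=[18] mem=[0,3,0,0]
After op 4 (push 18): stack=[18,18] mem=[0,3,0,0]
After op 5 (STO M3): stack=[18] mem=[0,3,0,18]
After op 6 (STO M2): stack=[empty] mem=[0,3,18,18]
After op 7 (push 13): stack=[13] mem=[0,3,18,18]
After op 8 (RCL M2): stack=[13,18] mem=[0,3,18,18]
After op 9 (swap): stack=[18,13] mem=[0,3,18,18]
After op 10 (*): stack=[234] mem=[0,3,18,18]
After op 11 (pop): stack=[empty] mem=[0,3,18,18]
After op 12 (push 16): stack=[16] mem=[0,3,18,18]
After op 13 (RCL M2): stack=[16,18] mem=[0,3,18,18]
After op 14 (swap): stack=[18,16] mem=[0,3,18,18]
After op 15 (*): stack=[288] mem=[0,3,18,18]
After op 16 (push 9): stack=[288,9] mem=[0,3,18,18]
After op 17 (*): stack=[2592] mem=[0,3,18,18]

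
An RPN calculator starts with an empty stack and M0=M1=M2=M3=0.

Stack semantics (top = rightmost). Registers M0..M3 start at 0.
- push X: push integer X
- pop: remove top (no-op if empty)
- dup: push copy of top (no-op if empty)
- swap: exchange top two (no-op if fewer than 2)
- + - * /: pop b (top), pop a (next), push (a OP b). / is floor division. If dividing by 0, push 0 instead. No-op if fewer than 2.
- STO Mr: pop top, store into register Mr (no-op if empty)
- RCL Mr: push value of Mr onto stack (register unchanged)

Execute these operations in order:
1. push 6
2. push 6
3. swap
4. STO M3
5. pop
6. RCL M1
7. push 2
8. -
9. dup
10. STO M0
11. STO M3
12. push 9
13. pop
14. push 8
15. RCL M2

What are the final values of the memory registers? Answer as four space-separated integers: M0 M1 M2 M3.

After op 1 (push 6): stack=[6] mem=[0,0,0,0]
After op 2 (push 6): stack=[6,6] mem=[0,0,0,0]
After op 3 (swap): stack=[6,6] mem=[0,0,0,0]
After op 4 (STO M3): stack=[6] mem=[0,0,0,6]
After op 5 (pop): stack=[empty] mem=[0,0,0,6]
After op 6 (RCL M1): stack=[0] mem=[0,0,0,6]
After op 7 (push 2): stack=[0,2] mem=[0,0,0,6]
After op 8 (-): stack=[-2] mem=[0,0,0,6]
After op 9 (dup): stack=[-2,-2] mem=[0,0,0,6]
After op 10 (STO M0): stack=[-2] mem=[-2,0,0,6]
After op 11 (STO M3): stack=[empty] mem=[-2,0,0,-2]
After op 12 (push 9): stack=[9] mem=[-2,0,0,-2]
After op 13 (pop): stack=[empty] mem=[-2,0,0,-2]
After op 14 (push 8): stack=[8] mem=[-2,0,0,-2]
After op 15 (RCL M2): stack=[8,0] mem=[-2,0,0,-2]

Answer: -2 0 0 -2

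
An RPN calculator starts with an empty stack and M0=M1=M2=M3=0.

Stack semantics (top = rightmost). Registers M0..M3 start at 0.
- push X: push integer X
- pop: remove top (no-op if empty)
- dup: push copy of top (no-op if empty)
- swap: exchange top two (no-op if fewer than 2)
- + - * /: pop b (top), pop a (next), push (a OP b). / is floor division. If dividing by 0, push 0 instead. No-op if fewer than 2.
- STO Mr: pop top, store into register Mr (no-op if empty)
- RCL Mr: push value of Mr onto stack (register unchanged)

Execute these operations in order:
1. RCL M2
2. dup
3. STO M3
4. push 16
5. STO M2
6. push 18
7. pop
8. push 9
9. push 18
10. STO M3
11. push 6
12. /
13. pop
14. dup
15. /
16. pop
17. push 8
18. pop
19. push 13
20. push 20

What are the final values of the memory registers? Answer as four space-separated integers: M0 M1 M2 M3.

Answer: 0 0 16 18

Derivation:
After op 1 (RCL M2): stack=[0] mem=[0,0,0,0]
After op 2 (dup): stack=[0,0] mem=[0,0,0,0]
After op 3 (STO M3): stack=[0] mem=[0,0,0,0]
After op 4 (push 16): stack=[0,16] mem=[0,0,0,0]
After op 5 (STO M2): stack=[0] mem=[0,0,16,0]
After op 6 (push 18): stack=[0,18] mem=[0,0,16,0]
After op 7 (pop): stack=[0] mem=[0,0,16,0]
After op 8 (push 9): stack=[0,9] mem=[0,0,16,0]
After op 9 (push 18): stack=[0,9,18] mem=[0,0,16,0]
After op 10 (STO M3): stack=[0,9] mem=[0,0,16,18]
After op 11 (push 6): stack=[0,9,6] mem=[0,0,16,18]
After op 12 (/): stack=[0,1] mem=[0,0,16,18]
After op 13 (pop): stack=[0] mem=[0,0,16,18]
After op 14 (dup): stack=[0,0] mem=[0,0,16,18]
After op 15 (/): stack=[0] mem=[0,0,16,18]
After op 16 (pop): stack=[empty] mem=[0,0,16,18]
After op 17 (push 8): stack=[8] mem=[0,0,16,18]
After op 18 (pop): stack=[empty] mem=[0,0,16,18]
After op 19 (push 13): stack=[13] mem=[0,0,16,18]
After op 20 (push 20): stack=[13,20] mem=[0,0,16,18]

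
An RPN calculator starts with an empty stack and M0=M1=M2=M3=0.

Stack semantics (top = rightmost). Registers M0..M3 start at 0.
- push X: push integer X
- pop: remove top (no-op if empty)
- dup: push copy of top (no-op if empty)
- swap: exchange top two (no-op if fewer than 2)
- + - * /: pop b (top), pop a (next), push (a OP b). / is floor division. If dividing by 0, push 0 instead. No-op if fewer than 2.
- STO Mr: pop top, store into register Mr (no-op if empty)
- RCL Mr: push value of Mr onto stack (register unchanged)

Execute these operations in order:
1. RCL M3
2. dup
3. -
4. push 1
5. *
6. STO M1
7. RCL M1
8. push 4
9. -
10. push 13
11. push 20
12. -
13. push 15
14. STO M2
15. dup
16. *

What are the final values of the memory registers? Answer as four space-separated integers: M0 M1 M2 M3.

After op 1 (RCL M3): stack=[0] mem=[0,0,0,0]
After op 2 (dup): stack=[0,0] mem=[0,0,0,0]
After op 3 (-): stack=[0] mem=[0,0,0,0]
After op 4 (push 1): stack=[0,1] mem=[0,0,0,0]
After op 5 (*): stack=[0] mem=[0,0,0,0]
After op 6 (STO M1): stack=[empty] mem=[0,0,0,0]
After op 7 (RCL M1): stack=[0] mem=[0,0,0,0]
After op 8 (push 4): stack=[0,4] mem=[0,0,0,0]
After op 9 (-): stack=[-4] mem=[0,0,0,0]
After op 10 (push 13): stack=[-4,13] mem=[0,0,0,0]
After op 11 (push 20): stack=[-4,13,20] mem=[0,0,0,0]
After op 12 (-): stack=[-4,-7] mem=[0,0,0,0]
After op 13 (push 15): stack=[-4,-7,15] mem=[0,0,0,0]
After op 14 (STO M2): stack=[-4,-7] mem=[0,0,15,0]
After op 15 (dup): stack=[-4,-7,-7] mem=[0,0,15,0]
After op 16 (*): stack=[-4,49] mem=[0,0,15,0]

Answer: 0 0 15 0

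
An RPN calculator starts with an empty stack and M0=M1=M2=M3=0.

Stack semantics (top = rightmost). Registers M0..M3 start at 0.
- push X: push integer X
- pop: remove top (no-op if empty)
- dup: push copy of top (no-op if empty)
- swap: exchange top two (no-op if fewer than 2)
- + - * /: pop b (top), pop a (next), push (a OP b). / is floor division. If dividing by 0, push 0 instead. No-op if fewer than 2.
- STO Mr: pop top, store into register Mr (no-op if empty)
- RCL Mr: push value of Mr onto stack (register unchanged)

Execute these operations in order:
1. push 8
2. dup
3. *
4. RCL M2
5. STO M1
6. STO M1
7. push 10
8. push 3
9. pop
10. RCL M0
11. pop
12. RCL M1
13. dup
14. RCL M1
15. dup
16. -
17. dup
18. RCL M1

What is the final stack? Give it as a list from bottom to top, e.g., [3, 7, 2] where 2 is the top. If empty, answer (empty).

After op 1 (push 8): stack=[8] mem=[0,0,0,0]
After op 2 (dup): stack=[8,8] mem=[0,0,0,0]
After op 3 (*): stack=[64] mem=[0,0,0,0]
After op 4 (RCL M2): stack=[64,0] mem=[0,0,0,0]
After op 5 (STO M1): stack=[64] mem=[0,0,0,0]
After op 6 (STO M1): stack=[empty] mem=[0,64,0,0]
After op 7 (push 10): stack=[10] mem=[0,64,0,0]
After op 8 (push 3): stack=[10,3] mem=[0,64,0,0]
After op 9 (pop): stack=[10] mem=[0,64,0,0]
After op 10 (RCL M0): stack=[10,0] mem=[0,64,0,0]
After op 11 (pop): stack=[10] mem=[0,64,0,0]
After op 12 (RCL M1): stack=[10,64] mem=[0,64,0,0]
After op 13 (dup): stack=[10,64,64] mem=[0,64,0,0]
After op 14 (RCL M1): stack=[10,64,64,64] mem=[0,64,0,0]
After op 15 (dup): stack=[10,64,64,64,64] mem=[0,64,0,0]
After op 16 (-): stack=[10,64,64,0] mem=[0,64,0,0]
After op 17 (dup): stack=[10,64,64,0,0] mem=[0,64,0,0]
After op 18 (RCL M1): stack=[10,64,64,0,0,64] mem=[0,64,0,0]

Answer: [10, 64, 64, 0, 0, 64]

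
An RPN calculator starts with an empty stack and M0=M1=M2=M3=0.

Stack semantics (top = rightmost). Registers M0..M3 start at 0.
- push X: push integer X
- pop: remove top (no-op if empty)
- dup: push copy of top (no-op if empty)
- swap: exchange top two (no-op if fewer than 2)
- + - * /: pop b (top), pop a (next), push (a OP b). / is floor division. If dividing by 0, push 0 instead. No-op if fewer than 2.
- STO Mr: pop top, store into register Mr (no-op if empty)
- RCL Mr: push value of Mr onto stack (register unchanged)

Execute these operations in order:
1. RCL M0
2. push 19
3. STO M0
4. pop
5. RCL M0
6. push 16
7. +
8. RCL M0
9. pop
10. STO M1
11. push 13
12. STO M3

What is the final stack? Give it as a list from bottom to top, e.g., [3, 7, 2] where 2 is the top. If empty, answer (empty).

After op 1 (RCL M0): stack=[0] mem=[0,0,0,0]
After op 2 (push 19): stack=[0,19] mem=[0,0,0,0]
After op 3 (STO M0): stack=[0] mem=[19,0,0,0]
After op 4 (pop): stack=[empty] mem=[19,0,0,0]
After op 5 (RCL M0): stack=[19] mem=[19,0,0,0]
After op 6 (push 16): stack=[19,16] mem=[19,0,0,0]
After op 7 (+): stack=[35] mem=[19,0,0,0]
After op 8 (RCL M0): stack=[35,19] mem=[19,0,0,0]
After op 9 (pop): stack=[35] mem=[19,0,0,0]
After op 10 (STO M1): stack=[empty] mem=[19,35,0,0]
After op 11 (push 13): stack=[13] mem=[19,35,0,0]
After op 12 (STO M3): stack=[empty] mem=[19,35,0,13]

Answer: (empty)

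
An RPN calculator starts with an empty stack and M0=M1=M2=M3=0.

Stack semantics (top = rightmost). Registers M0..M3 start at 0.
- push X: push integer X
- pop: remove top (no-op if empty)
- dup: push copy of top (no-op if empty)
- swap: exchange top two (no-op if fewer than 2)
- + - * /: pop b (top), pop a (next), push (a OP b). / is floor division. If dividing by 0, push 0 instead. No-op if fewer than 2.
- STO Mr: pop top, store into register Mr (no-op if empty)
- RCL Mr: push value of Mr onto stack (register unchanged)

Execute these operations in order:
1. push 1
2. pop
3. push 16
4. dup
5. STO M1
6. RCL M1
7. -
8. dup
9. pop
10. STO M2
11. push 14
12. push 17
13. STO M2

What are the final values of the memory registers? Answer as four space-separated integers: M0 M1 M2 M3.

After op 1 (push 1): stack=[1] mem=[0,0,0,0]
After op 2 (pop): stack=[empty] mem=[0,0,0,0]
After op 3 (push 16): stack=[16] mem=[0,0,0,0]
After op 4 (dup): stack=[16,16] mem=[0,0,0,0]
After op 5 (STO M1): stack=[16] mem=[0,16,0,0]
After op 6 (RCL M1): stack=[16,16] mem=[0,16,0,0]
After op 7 (-): stack=[0] mem=[0,16,0,0]
After op 8 (dup): stack=[0,0] mem=[0,16,0,0]
After op 9 (pop): stack=[0] mem=[0,16,0,0]
After op 10 (STO M2): stack=[empty] mem=[0,16,0,0]
After op 11 (push 14): stack=[14] mem=[0,16,0,0]
After op 12 (push 17): stack=[14,17] mem=[0,16,0,0]
After op 13 (STO M2): stack=[14] mem=[0,16,17,0]

Answer: 0 16 17 0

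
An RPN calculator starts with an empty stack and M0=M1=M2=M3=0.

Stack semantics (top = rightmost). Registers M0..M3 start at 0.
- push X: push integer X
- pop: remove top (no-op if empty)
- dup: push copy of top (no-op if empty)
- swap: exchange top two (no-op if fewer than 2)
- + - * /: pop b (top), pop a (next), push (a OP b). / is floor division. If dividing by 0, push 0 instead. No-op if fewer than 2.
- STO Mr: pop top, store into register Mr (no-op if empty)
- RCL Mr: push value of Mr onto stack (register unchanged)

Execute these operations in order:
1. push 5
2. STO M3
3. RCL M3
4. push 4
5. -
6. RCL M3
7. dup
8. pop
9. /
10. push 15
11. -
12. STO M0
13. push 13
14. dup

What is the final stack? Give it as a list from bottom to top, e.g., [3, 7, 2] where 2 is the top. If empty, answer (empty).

Answer: [13, 13]

Derivation:
After op 1 (push 5): stack=[5] mem=[0,0,0,0]
After op 2 (STO M3): stack=[empty] mem=[0,0,0,5]
After op 3 (RCL M3): stack=[5] mem=[0,0,0,5]
After op 4 (push 4): stack=[5,4] mem=[0,0,0,5]
After op 5 (-): stack=[1] mem=[0,0,0,5]
After op 6 (RCL M3): stack=[1,5] mem=[0,0,0,5]
After op 7 (dup): stack=[1,5,5] mem=[0,0,0,5]
After op 8 (pop): stack=[1,5] mem=[0,0,0,5]
After op 9 (/): stack=[0] mem=[0,0,0,5]
After op 10 (push 15): stack=[0,15] mem=[0,0,0,5]
After op 11 (-): stack=[-15] mem=[0,0,0,5]
After op 12 (STO M0): stack=[empty] mem=[-15,0,0,5]
After op 13 (push 13): stack=[13] mem=[-15,0,0,5]
After op 14 (dup): stack=[13,13] mem=[-15,0,0,5]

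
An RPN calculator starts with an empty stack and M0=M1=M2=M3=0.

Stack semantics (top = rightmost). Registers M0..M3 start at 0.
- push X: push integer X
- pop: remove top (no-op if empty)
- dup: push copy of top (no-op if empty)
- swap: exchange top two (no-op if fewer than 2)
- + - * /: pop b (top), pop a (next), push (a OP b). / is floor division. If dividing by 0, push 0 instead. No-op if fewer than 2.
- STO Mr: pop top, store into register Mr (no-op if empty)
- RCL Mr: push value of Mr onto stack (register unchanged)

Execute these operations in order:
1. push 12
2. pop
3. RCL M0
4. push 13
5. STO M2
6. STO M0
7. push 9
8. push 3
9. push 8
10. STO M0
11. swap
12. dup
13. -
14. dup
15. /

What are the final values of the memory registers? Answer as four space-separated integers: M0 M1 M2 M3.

Answer: 8 0 13 0

Derivation:
After op 1 (push 12): stack=[12] mem=[0,0,0,0]
After op 2 (pop): stack=[empty] mem=[0,0,0,0]
After op 3 (RCL M0): stack=[0] mem=[0,0,0,0]
After op 4 (push 13): stack=[0,13] mem=[0,0,0,0]
After op 5 (STO M2): stack=[0] mem=[0,0,13,0]
After op 6 (STO M0): stack=[empty] mem=[0,0,13,0]
After op 7 (push 9): stack=[9] mem=[0,0,13,0]
After op 8 (push 3): stack=[9,3] mem=[0,0,13,0]
After op 9 (push 8): stack=[9,3,8] mem=[0,0,13,0]
After op 10 (STO M0): stack=[9,3] mem=[8,0,13,0]
After op 11 (swap): stack=[3,9] mem=[8,0,13,0]
After op 12 (dup): stack=[3,9,9] mem=[8,0,13,0]
After op 13 (-): stack=[3,0] mem=[8,0,13,0]
After op 14 (dup): stack=[3,0,0] mem=[8,0,13,0]
After op 15 (/): stack=[3,0] mem=[8,0,13,0]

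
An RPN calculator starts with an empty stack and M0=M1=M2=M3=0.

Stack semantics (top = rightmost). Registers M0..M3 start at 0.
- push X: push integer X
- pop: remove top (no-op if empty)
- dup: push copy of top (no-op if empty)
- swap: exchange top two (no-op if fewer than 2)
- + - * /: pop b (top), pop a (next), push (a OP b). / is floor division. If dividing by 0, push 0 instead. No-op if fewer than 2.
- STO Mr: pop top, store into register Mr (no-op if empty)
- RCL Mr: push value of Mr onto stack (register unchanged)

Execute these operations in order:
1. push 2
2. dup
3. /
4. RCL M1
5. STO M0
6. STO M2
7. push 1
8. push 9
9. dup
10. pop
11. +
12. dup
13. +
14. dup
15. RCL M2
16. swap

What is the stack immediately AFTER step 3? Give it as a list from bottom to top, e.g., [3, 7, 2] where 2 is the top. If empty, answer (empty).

After op 1 (push 2): stack=[2] mem=[0,0,0,0]
After op 2 (dup): stack=[2,2] mem=[0,0,0,0]
After op 3 (/): stack=[1] mem=[0,0,0,0]

[1]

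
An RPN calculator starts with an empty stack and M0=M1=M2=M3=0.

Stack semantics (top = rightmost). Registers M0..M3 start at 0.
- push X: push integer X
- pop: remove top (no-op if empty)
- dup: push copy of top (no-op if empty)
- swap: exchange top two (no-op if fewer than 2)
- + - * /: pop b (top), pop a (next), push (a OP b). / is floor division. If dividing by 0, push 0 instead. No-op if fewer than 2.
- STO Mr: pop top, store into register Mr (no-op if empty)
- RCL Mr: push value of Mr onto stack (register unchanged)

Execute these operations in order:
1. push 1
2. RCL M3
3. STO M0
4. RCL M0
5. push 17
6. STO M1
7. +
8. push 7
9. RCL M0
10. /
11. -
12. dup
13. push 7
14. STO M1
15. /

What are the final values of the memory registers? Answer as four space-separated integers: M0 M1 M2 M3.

After op 1 (push 1): stack=[1] mem=[0,0,0,0]
After op 2 (RCL M3): stack=[1,0] mem=[0,0,0,0]
After op 3 (STO M0): stack=[1] mem=[0,0,0,0]
After op 4 (RCL M0): stack=[1,0] mem=[0,0,0,0]
After op 5 (push 17): stack=[1,0,17] mem=[0,0,0,0]
After op 6 (STO M1): stack=[1,0] mem=[0,17,0,0]
After op 7 (+): stack=[1] mem=[0,17,0,0]
After op 8 (push 7): stack=[1,7] mem=[0,17,0,0]
After op 9 (RCL M0): stack=[1,7,0] mem=[0,17,0,0]
After op 10 (/): stack=[1,0] mem=[0,17,0,0]
After op 11 (-): stack=[1] mem=[0,17,0,0]
After op 12 (dup): stack=[1,1] mem=[0,17,0,0]
After op 13 (push 7): stack=[1,1,7] mem=[0,17,0,0]
After op 14 (STO M1): stack=[1,1] mem=[0,7,0,0]
After op 15 (/): stack=[1] mem=[0,7,0,0]

Answer: 0 7 0 0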